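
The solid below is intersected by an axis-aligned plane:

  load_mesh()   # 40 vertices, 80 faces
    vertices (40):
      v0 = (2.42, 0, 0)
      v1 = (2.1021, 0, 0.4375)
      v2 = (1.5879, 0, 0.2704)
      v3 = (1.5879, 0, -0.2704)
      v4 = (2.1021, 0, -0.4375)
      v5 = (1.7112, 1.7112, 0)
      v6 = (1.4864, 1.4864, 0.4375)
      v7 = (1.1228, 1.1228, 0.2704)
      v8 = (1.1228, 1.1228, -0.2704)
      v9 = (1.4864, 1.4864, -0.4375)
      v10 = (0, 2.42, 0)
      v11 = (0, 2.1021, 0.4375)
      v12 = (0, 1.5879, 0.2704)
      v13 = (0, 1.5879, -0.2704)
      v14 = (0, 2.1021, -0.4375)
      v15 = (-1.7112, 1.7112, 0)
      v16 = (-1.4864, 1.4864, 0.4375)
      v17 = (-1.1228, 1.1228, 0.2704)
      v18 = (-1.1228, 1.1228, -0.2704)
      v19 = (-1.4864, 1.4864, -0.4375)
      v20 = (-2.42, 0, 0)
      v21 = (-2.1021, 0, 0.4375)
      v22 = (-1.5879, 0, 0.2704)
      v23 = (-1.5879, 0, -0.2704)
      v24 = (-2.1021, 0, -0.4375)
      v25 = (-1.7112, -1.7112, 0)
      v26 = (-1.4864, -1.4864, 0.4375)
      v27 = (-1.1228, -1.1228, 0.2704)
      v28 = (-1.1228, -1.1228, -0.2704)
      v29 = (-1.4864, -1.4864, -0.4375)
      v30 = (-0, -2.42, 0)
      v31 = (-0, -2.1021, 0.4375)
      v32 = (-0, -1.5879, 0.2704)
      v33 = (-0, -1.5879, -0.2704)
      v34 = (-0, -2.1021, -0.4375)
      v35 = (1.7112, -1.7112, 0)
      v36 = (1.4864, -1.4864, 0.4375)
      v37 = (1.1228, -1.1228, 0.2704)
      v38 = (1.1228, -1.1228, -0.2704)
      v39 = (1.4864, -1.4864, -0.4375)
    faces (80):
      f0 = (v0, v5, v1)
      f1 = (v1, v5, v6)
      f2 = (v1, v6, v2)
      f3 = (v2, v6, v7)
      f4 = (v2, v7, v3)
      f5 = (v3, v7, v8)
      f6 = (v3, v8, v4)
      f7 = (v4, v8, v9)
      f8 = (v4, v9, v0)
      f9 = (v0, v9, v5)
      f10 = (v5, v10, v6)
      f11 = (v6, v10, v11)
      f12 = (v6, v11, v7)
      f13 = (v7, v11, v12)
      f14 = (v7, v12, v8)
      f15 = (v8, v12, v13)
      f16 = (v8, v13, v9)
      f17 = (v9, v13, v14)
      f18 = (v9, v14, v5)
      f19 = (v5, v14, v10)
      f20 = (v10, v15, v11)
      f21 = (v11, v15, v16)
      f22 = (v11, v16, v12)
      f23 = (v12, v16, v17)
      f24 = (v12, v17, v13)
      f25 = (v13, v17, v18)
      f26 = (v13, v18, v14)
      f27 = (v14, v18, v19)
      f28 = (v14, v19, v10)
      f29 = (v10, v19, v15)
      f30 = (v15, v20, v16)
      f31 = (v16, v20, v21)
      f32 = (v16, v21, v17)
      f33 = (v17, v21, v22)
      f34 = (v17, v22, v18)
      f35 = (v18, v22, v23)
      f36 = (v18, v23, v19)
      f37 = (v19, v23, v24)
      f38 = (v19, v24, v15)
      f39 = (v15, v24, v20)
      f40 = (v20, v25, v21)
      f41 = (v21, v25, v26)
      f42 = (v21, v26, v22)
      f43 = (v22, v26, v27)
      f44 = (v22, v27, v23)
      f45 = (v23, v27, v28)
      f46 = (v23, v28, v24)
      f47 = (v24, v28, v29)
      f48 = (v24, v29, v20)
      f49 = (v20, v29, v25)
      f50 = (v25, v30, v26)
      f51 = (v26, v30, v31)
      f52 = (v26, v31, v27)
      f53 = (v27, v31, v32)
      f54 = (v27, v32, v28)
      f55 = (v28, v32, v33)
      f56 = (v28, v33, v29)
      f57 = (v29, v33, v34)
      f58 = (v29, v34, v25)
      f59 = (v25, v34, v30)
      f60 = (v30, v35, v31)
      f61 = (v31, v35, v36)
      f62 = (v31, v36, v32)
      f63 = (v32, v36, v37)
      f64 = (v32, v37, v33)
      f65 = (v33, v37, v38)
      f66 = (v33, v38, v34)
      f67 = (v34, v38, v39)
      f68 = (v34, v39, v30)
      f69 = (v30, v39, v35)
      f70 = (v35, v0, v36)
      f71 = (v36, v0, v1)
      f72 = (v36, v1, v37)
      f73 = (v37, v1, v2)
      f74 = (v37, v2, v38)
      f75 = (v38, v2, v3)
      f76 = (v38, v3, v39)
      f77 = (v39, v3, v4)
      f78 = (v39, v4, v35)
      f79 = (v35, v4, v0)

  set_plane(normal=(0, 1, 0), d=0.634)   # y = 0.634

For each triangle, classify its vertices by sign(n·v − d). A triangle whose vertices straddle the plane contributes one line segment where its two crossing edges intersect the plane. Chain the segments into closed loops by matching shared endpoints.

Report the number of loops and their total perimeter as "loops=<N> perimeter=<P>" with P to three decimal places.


loops=2 perimeter=5.408

Straddling triangles (20 of 80):
  (v0,v5,v1) [-+-] → (2.15739, 0.634, 0)–(1.95727, 0.634, 0.275406)  len=0.3404
  (v1,v5,v6) [-++] → (1.95727, 0.634, 0.275406)–(1.83948, 0.634, 0.4375)  len=0.2004
  (v1,v6,v2) [-+-] → (1.83948, 0.634, 0.4375)–(1.54461, 0.634, 0.341674)  len=0.3101
  (v2,v6,v7) [-++] → (1.54461, 0.634, 0.341674)–(1.32528, 0.634, 0.2704)  len=0.2306
  (v2,v7,v3) [-+-] → (1.32528, 0.634, 0.2704)–(1.32528, 0.634, 0.034968)  len=0.2354
  (v3,v7,v8) [-++] → (1.32528, 0.634, 0.034968)–(1.32528, 0.634, -0.2704)  len=0.3054
  (v3,v8,v4) [-+-] → (1.32528, 0.634, -0.2704)–(1.54913, 0.634, -0.343145)  len=0.2354
  (v4,v8,v9) [-++] → (1.54913, 0.634, -0.343145)–(1.83948, 0.634, -0.4375)  len=0.3053
  (v4,v9,v0) [-+-] → (1.83948, 0.634, -0.4375)–(2.02179, 0.634, -0.186609)  len=0.3101
  (v0,v9,v5) [-++] → (2.02179, 0.634, -0.186609)–(2.15739, 0.634, 0)  len=0.2307
  (v15,v20,v16) [+-+] → (-2.15739, 0.634, 0)–(-2.02179, 0.634, 0.186609)  len=0.2307
  (v16,v20,v21) [+--] → (-2.02179, 0.634, 0.186609)–(-1.83948, 0.634, 0.4375)  len=0.3101
  (v16,v21,v17) [+-+] → (-1.83948, 0.634, 0.4375)–(-1.54913, 0.634, 0.343145)  len=0.3053
  (v17,v21,v22) [+--] → (-1.54913, 0.634, 0.343145)–(-1.32528, 0.634, 0.2704)  len=0.2354
  (v17,v22,v18) [+-+] → (-1.32528, 0.634, 0.2704)–(-1.32528, 0.634, -0.034968)  len=0.3054
  (v18,v22,v23) [+--] → (-1.32528, 0.634, -0.034968)–(-1.32528, 0.634, -0.2704)  len=0.2354
  (v18,v23,v19) [+-+] → (-1.32528, 0.634, -0.2704)–(-1.54461, 0.634, -0.341674)  len=0.2306
  (v19,v23,v24) [+--] → (-1.54461, 0.634, -0.341674)–(-1.83948, 0.634, -0.4375)  len=0.3101
  (v19,v24,v15) [+-+] → (-1.83948, 0.634, -0.4375)–(-1.95727, 0.634, -0.275406)  len=0.2004
  (v15,v24,v20) [+--] → (-1.95727, 0.634, -0.275406)–(-2.15739, 0.634, 0)  len=0.3404

Chained into 2 loop(s):
  loop 1: 10 segments, perimeter = 2.7038
  loop 2: 10 segments, perimeter = 2.7038
Total perimeter = 5.408


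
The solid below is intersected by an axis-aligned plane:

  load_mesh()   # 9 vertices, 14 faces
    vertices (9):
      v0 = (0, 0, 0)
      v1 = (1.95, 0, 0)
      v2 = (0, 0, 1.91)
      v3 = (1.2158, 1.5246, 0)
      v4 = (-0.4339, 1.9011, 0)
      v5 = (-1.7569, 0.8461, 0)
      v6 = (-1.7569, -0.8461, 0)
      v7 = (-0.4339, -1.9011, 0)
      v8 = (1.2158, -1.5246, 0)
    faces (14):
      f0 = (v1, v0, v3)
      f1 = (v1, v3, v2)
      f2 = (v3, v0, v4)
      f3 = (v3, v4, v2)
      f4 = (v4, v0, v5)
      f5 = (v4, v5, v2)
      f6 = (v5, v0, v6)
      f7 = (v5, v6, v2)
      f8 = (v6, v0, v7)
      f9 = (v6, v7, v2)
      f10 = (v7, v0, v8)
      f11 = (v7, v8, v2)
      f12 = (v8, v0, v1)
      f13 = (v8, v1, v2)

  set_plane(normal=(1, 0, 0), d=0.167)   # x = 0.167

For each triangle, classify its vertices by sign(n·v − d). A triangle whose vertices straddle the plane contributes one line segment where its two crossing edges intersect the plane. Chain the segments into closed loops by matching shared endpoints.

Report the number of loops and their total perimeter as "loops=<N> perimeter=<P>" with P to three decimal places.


loops=1 perimeter=8.522

Straddling triangles (8 of 14):
  (v1,v0,v3) [+-+] → (0.167, 0, 0)–(0.167, 0.209416, 0)  len=0.2094
  (v1,v3,v2) [++-] → (0.167, 0.209416, 1.64765)–(0.167, 0, 1.74643)  len=0.2315
  (v3,v0,v4) [+--] → (0.167, 0.209416, 0)–(0.167, 1.76396, 0)  len=1.5545
  (v3,v4,v2) [+--] → (0.167, 1.76396, 0)–(0.167, 0.209416, 1.64765)  len=2.2652
  (v7,v0,v8) [--+] → (0.167, -0.209416, 0)–(0.167, -1.76396, 0)  len=1.5545
  (v7,v8,v2) [-+-] → (0.167, -1.76396, 0)–(0.167, -0.209416, 1.64765)  len=2.2652
  (v8,v0,v1) [+-+] → (0.167, -0.209416, 0)–(0.167, 0, 0)  len=0.2094
  (v8,v1,v2) [++-] → (0.167, 0, 1.74643)–(0.167, -0.209416, 1.64765)  len=0.2315

Chained into 1 loop(s):
  loop 1: 8 segments, perimeter = 8.5215
Total perimeter = 8.522


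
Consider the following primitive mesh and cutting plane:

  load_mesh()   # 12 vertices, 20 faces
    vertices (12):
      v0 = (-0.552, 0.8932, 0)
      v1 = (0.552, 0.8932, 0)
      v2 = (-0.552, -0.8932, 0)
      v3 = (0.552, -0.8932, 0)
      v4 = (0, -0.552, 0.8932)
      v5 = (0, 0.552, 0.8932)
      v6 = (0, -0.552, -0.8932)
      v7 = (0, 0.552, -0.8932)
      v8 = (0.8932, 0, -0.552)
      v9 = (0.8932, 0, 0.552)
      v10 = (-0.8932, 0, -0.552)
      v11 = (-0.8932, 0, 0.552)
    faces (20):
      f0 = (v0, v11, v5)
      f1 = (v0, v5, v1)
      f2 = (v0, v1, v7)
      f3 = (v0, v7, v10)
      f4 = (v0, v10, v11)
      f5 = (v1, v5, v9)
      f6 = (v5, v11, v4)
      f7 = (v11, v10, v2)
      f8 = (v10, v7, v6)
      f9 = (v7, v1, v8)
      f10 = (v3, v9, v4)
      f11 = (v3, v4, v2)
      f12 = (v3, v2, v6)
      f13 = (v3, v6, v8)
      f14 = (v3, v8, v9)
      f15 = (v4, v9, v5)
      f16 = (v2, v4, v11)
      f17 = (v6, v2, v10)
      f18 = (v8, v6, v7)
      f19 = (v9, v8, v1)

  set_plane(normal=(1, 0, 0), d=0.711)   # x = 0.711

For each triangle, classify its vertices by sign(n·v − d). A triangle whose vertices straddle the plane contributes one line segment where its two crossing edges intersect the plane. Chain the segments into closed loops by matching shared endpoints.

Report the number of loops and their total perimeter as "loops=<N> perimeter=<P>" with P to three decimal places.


loops=1 perimeter=3.541

Straddling triangles (8 of 20):
  (v1,v5,v9) [--+] → (0.711, 0.1126, 0.6216)–(0.711, 0.476967, 0.257233)  len=0.5153
  (v7,v1,v8) [--+] → (0.711, 0.476967, -0.257233)–(0.711, 0.1126, -0.6216)  len=0.5153
  (v3,v9,v4) [-+-] → (0.711, -0.476967, 0.257233)–(0.711, -0.1126, 0.6216)  len=0.5153
  (v3,v6,v8) [--+] → (0.711, -0.1126, -0.6216)–(0.711, -0.476967, -0.257233)  len=0.5153
  (v3,v8,v9) [-++] → (0.711, -0.476967, -0.257233)–(0.711, -0.476967, 0.257233)  len=0.5145
  (v4,v9,v5) [-+-] → (0.711, -0.1126, 0.6216)–(0.711, 0.1126, 0.6216)  len=0.2252
  (v8,v6,v7) [+--] → (0.711, -0.1126, -0.6216)–(0.711, 0.1126, -0.6216)  len=0.2252
  (v9,v8,v1) [++-] → (0.711, 0.476967, -0.257233)–(0.711, 0.476967, 0.257233)  len=0.5145

Chained into 1 loop(s):
  loop 1: 8 segments, perimeter = 3.5405
Total perimeter = 3.541


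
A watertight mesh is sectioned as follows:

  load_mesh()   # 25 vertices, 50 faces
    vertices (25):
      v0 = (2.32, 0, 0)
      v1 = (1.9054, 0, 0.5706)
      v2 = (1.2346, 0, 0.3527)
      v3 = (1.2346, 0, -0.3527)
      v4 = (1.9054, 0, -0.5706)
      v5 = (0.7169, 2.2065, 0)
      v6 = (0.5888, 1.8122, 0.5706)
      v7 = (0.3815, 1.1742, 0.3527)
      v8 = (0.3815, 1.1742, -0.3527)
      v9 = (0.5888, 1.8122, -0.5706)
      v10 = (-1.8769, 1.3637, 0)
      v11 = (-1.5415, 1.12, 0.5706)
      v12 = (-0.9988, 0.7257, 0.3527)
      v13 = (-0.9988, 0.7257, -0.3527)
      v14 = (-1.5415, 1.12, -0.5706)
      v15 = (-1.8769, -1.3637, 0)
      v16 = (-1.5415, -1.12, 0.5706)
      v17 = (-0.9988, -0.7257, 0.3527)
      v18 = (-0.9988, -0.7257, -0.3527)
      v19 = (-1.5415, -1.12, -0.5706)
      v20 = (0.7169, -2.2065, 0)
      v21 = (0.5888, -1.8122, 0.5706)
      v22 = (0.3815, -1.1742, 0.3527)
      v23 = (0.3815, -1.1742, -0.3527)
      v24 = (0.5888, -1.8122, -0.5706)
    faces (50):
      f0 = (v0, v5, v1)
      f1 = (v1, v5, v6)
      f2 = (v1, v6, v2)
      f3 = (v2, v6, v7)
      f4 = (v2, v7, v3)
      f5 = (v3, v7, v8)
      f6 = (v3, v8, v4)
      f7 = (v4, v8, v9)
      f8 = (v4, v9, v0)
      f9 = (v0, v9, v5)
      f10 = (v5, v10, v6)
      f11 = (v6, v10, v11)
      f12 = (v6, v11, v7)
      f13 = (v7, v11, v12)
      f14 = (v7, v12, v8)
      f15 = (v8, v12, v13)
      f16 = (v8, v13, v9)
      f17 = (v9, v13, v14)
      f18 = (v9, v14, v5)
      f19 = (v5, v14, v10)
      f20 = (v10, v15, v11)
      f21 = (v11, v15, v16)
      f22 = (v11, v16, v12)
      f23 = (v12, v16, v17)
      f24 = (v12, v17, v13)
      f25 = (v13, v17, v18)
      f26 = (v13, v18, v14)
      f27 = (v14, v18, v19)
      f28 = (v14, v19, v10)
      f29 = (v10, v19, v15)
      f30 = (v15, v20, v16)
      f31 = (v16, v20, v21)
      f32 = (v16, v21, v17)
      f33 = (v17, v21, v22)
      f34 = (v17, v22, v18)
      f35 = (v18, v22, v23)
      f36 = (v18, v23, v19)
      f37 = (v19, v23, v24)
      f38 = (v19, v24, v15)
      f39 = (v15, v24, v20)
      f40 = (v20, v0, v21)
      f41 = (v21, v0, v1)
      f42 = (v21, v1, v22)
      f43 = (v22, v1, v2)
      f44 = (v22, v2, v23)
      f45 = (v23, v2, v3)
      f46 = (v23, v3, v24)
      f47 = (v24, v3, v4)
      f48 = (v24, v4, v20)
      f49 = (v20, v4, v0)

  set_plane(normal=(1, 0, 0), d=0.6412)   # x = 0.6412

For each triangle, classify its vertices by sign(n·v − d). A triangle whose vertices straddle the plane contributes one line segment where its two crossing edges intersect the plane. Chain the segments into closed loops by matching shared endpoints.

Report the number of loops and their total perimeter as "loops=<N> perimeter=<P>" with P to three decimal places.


loops=2 perimeter=8.112

Straddling triangles (24 of 50):
  (v1,v5,v6) [++-] → (0.6412, 1.97349, 0.337193)–(0.6412, 1.74008, 0.5706)  len=0.3301
  (v1,v6,v2) [+-+] → (0.6412, 1.74008, 0.5706)–(0.6412, 1.66516, 0.55292)  len=0.0770
  (v2,v6,v7) [+--] → (0.6412, 1.66516, 0.55292)–(0.6412, 0.816751, 0.3527)  len=0.8717
  (v2,v7,v3) [+-+] → (0.6412, 0.816751, 0.3527)–(0.6412, 0.816751, 0.137963)  len=0.2147
  (v3,v7,v8) [+--] → (0.6412, 0.816751, 0.137963)–(0.6412, 0.816751, -0.3527)  len=0.4907
  (v3,v8,v4) [+-+] → (0.6412, 0.816751, -0.3527)–(0.6412, 0.974095, -0.389834)  len=0.1617
  (v4,v8,v9) [+--] → (0.6412, 0.974095, -0.389834)–(0.6412, 1.74008, -0.5706)  len=0.7870
  (v4,v9,v0) [+-+] → (0.6412, 1.74008, -0.5706)–(0.6412, 1.75735, -0.553329)  len=0.0244
  (v0,v9,v5) [+-+] → (0.6412, 1.75735, -0.553329)–(0.6412, 1.97349, -0.337193)  len=0.3057
  (v5,v10,v6) [+--] → (0.6412, 2.1819, 0)–(0.6412, 1.97349, 0.337193)  len=0.3964
  (v9,v14,v5) [--+] → (0.6412, 2.17008, -0.0191261)–(0.6412, 1.97349, -0.337193)  len=0.3739
  (v5,v14,v10) [+--] → (0.6412, 2.17008, -0.0191261)–(0.6412, 2.1819, 0)  len=0.0225
  (v15,v20,v16) [-+-] → (0.6412, -2.1819, 0)–(0.6412, -2.17008, 0.0191261)  len=0.0225
  (v16,v20,v21) [-+-] → (0.6412, -2.17008, 0.0191261)–(0.6412, -1.97349, 0.337193)  len=0.3739
  (v15,v24,v20) [--+] → (0.6412, -1.97349, -0.337193)–(0.6412, -2.1819, 0)  len=0.3964
  (v20,v0,v21) [++-] → (0.6412, -1.75735, 0.553329)–(0.6412, -1.97349, 0.337193)  len=0.3057
  (v21,v0,v1) [-++] → (0.6412, -1.75735, 0.553329)–(0.6412, -1.74008, 0.5706)  len=0.0244
  (v21,v1,v22) [-+-] → (0.6412, -1.74008, 0.5706)–(0.6412, -0.974095, 0.389834)  len=0.7870
  (v22,v1,v2) [-++] → (0.6412, -0.974095, 0.389834)–(0.6412, -0.816751, 0.3527)  len=0.1617
  (v22,v2,v23) [-+-] → (0.6412, -0.816751, 0.3527)–(0.6412, -0.816751, -0.137963)  len=0.4907
  (v23,v2,v3) [-++] → (0.6412, -0.816751, -0.137963)–(0.6412, -0.816751, -0.3527)  len=0.2147
  (v23,v3,v24) [-+-] → (0.6412, -0.816751, -0.3527)–(0.6412, -1.66516, -0.55292)  len=0.8717
  (v24,v3,v4) [-++] → (0.6412, -1.66516, -0.55292)–(0.6412, -1.74008, -0.5706)  len=0.0770
  (v24,v4,v20) [-++] → (0.6412, -1.74008, -0.5706)–(0.6412, -1.97349, -0.337193)  len=0.3301

Chained into 2 loop(s):
  loop 1: 12 segments, perimeter = 4.0558
  loop 2: 12 segments, perimeter = 4.0558
Total perimeter = 8.112


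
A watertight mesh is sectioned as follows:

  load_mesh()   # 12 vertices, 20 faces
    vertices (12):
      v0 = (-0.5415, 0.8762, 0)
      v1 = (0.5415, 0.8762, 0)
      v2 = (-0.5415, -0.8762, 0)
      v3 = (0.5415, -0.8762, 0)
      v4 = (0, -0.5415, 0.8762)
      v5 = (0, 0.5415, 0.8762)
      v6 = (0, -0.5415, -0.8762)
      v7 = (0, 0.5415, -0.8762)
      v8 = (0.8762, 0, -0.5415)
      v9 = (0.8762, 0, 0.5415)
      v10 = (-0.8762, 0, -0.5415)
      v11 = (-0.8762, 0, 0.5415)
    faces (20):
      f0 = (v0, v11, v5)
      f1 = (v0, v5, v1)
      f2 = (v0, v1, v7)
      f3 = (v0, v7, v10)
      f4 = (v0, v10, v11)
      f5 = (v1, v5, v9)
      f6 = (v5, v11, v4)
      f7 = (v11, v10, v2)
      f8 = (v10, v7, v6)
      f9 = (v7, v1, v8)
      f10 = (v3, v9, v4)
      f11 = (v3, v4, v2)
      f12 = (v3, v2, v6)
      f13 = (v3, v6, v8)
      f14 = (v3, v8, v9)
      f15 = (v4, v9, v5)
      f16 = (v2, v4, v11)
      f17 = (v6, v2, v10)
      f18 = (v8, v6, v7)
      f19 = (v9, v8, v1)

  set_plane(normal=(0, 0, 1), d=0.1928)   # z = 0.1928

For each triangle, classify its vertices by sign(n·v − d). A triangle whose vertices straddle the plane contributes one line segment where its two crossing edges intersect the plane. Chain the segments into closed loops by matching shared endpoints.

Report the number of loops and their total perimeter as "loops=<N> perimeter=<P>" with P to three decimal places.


Straddling triangles (10 of 20):
  (v0,v11,v5) [-++] → (-0.660669, 0.564231, 0.1928)–(-0.422348, 0.802552, 0.1928)  len=0.3370
  (v0,v5,v1) [-+-] → (-0.422348, 0.802552, 0.1928)–(0.422348, 0.802552, 0.1928)  len=0.8447
  (v0,v10,v11) [--+] → (-0.8762, 0, 0.1928)–(-0.660669, 0.564231, 0.1928)  len=0.6040
  (v1,v5,v9) [-++] → (0.422348, 0.802552, 0.1928)–(0.660669, 0.564231, 0.1928)  len=0.3370
  (v11,v10,v2) [+--] → (-0.8762, 0, 0.1928)–(-0.660669, -0.564231, 0.1928)  len=0.6040
  (v3,v9,v4) [-++] → (0.660669, -0.564231, 0.1928)–(0.422348, -0.802552, 0.1928)  len=0.3370
  (v3,v4,v2) [-+-] → (0.422348, -0.802552, 0.1928)–(-0.422348, -0.802552, 0.1928)  len=0.8447
  (v3,v8,v9) [--+] → (0.8762, 0, 0.1928)–(0.660669, -0.564231, 0.1928)  len=0.6040
  (v2,v4,v11) [-++] → (-0.422348, -0.802552, 0.1928)–(-0.660669, -0.564231, 0.1928)  len=0.3370
  (v9,v8,v1) [+--] → (0.8762, 0, 0.1928)–(0.660669, 0.564231, 0.1928)  len=0.6040

Chained into 1 loop(s):
  loop 1: 10 segments, perimeter = 5.4535
Total perimeter = 5.454

loops=1 perimeter=5.454


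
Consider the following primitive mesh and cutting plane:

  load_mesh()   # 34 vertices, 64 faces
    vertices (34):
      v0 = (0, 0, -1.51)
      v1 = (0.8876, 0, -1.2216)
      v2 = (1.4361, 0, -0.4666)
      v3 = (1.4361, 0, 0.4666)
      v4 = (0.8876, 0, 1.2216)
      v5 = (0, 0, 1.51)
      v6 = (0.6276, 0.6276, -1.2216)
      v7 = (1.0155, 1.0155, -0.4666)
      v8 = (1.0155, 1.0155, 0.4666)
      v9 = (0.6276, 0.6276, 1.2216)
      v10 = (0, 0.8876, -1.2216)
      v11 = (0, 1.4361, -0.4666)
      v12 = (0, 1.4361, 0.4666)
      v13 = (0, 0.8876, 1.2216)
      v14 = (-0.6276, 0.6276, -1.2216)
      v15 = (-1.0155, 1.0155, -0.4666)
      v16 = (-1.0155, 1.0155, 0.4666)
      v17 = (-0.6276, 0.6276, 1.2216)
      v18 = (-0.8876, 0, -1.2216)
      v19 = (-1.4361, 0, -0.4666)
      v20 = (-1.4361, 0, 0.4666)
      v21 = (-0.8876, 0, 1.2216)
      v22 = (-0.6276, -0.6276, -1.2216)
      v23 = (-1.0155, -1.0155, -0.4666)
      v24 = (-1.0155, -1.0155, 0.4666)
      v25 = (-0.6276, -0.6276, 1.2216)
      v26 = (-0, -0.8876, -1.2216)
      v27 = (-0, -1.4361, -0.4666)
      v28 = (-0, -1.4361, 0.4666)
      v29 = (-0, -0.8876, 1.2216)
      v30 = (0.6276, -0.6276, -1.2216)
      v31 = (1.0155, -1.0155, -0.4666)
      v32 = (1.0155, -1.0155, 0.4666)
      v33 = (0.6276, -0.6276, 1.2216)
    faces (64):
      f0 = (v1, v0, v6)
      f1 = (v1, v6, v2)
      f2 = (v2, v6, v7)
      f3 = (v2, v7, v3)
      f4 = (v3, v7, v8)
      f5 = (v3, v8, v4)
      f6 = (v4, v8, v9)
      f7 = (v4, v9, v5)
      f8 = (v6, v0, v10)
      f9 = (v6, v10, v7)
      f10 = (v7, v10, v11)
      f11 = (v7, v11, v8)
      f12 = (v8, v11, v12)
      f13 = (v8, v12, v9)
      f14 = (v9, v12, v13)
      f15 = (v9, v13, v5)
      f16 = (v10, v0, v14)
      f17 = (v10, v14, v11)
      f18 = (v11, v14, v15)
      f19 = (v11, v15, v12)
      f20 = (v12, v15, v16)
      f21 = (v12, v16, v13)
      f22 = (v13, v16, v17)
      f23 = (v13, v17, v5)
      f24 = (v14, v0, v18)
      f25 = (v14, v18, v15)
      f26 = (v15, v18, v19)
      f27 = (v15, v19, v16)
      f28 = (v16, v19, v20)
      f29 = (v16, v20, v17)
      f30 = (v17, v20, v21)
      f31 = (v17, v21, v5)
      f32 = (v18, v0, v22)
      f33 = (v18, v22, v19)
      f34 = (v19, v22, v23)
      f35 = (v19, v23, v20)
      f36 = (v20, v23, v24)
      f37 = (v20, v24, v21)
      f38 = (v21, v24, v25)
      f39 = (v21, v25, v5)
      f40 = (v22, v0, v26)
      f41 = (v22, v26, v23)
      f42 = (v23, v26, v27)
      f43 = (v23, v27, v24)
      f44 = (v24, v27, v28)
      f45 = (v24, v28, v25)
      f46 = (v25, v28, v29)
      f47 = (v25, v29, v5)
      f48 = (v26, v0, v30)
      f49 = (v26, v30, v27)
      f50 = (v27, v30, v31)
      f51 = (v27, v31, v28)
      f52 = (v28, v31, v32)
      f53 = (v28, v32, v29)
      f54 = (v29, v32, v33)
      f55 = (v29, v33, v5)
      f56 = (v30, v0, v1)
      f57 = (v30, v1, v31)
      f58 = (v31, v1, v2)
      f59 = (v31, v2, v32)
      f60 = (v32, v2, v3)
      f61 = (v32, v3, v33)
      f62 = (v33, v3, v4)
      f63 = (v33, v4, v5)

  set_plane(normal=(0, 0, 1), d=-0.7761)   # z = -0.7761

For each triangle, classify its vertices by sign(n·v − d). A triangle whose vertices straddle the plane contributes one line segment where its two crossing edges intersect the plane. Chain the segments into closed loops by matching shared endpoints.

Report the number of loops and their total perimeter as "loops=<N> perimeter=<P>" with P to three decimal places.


loops=1 perimeter=7.416

Straddling triangles (16 of 64):
  (v1,v6,v2) [--+] → (1.10467, 0.257274, -0.7761)–(1.21125, 0, -0.7761)  len=0.2785
  (v2,v6,v7) [+-+] → (1.10467, 0.257274, -0.7761)–(0.856487, 0.856487, -0.7761)  len=0.6486
  (v6,v10,v7) [--+] → (0.599212, 0.963069, -0.7761)–(0.856487, 0.856487, -0.7761)  len=0.2785
  (v7,v10,v11) [+-+] → (0.599212, 0.963069, -0.7761)–(0, 1.21125, -0.7761)  len=0.6486
  (v10,v14,v11) [--+] → (-0.257274, 1.10467, -0.7761)–(0, 1.21125, -0.7761)  len=0.2785
  (v11,v14,v15) [+-+] → (-0.257274, 1.10467, -0.7761)–(-0.856487, 0.856487, -0.7761)  len=0.6486
  (v14,v18,v15) [--+] → (-0.963069, 0.599212, -0.7761)–(-0.856487, 0.856487, -0.7761)  len=0.2785
  (v15,v18,v19) [+-+] → (-0.963069, 0.599212, -0.7761)–(-1.21125, 0, -0.7761)  len=0.6486
  (v18,v22,v19) [--+] → (-1.10467, -0.257274, -0.7761)–(-1.21125, 0, -0.7761)  len=0.2785
  (v19,v22,v23) [+-+] → (-1.10467, -0.257274, -0.7761)–(-0.856487, -0.856487, -0.7761)  len=0.6486
  (v22,v26,v23) [--+] → (-0.599212, -0.963069, -0.7761)–(-0.856487, -0.856487, -0.7761)  len=0.2785
  (v23,v26,v27) [+-+] → (-0.599212, -0.963069, -0.7761)–(0, -1.21125, -0.7761)  len=0.6486
  (v26,v30,v27) [--+] → (0.257274, -1.10467, -0.7761)–(0, -1.21125, -0.7761)  len=0.2785
  (v27,v30,v31) [+-+] → (0.257274, -1.10467, -0.7761)–(0.856487, -0.856487, -0.7761)  len=0.6486
  (v30,v1,v31) [--+] → (0.963069, -0.599212, -0.7761)–(0.856487, -0.856487, -0.7761)  len=0.2785
  (v31,v1,v2) [+-+] → (0.963069, -0.599212, -0.7761)–(1.21125, 0, -0.7761)  len=0.6486

Chained into 1 loop(s):
  loop 1: 16 segments, perimeter = 7.4164
Total perimeter = 7.416


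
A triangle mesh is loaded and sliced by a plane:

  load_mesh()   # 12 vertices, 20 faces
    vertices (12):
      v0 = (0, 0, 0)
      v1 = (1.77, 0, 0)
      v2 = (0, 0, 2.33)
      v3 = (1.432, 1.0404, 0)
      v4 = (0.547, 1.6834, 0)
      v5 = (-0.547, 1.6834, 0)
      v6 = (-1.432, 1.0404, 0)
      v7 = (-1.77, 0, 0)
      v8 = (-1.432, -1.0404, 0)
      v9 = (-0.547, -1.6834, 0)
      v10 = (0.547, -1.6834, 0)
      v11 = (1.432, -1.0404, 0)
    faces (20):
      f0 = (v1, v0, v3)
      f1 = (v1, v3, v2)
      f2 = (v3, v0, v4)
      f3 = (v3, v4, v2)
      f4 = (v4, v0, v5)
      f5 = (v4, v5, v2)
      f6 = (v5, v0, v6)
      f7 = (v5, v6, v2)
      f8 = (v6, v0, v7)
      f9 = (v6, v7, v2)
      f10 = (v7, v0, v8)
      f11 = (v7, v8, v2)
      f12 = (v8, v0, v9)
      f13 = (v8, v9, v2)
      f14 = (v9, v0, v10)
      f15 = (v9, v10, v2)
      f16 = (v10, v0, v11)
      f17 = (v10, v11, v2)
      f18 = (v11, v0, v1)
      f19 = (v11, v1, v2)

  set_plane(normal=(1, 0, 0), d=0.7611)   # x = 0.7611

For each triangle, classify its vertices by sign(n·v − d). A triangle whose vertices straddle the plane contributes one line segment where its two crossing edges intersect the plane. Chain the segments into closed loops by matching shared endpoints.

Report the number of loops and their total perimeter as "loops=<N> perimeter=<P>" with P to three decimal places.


loops=1 perimeter=7.186

Straddling triangles (8 of 20):
  (v1,v0,v3) [+-+] → (0.7611, 0, 0)–(0.7611, 0.552967, 0)  len=0.5530
  (v1,v3,v2) [++-] → (0.7611, 0.552967, 1.09162)–(0.7611, 0, 1.3281)  len=0.6014
  (v3,v0,v4) [+--] → (0.7611, 0.552967, 0)–(0.7611, 1.52784, 0)  len=0.9749
  (v3,v4,v2) [+--] → (0.7611, 1.52784, 0)–(0.7611, 0.552967, 1.09162)  len=1.4636
  (v10,v0,v11) [--+] → (0.7611, -0.552967, 0)–(0.7611, -1.52784, 0)  len=0.9749
  (v10,v11,v2) [-+-] → (0.7611, -1.52784, 0)–(0.7611, -0.552967, 1.09162)  len=1.4636
  (v11,v0,v1) [+-+] → (0.7611, -0.552967, 0)–(0.7611, 0, 0)  len=0.5530
  (v11,v1,v2) [++-] → (0.7611, 0, 1.3281)–(0.7611, -0.552967, 1.09162)  len=0.6014

Chained into 1 loop(s):
  loop 1: 8 segments, perimeter = 7.1856
Total perimeter = 7.186


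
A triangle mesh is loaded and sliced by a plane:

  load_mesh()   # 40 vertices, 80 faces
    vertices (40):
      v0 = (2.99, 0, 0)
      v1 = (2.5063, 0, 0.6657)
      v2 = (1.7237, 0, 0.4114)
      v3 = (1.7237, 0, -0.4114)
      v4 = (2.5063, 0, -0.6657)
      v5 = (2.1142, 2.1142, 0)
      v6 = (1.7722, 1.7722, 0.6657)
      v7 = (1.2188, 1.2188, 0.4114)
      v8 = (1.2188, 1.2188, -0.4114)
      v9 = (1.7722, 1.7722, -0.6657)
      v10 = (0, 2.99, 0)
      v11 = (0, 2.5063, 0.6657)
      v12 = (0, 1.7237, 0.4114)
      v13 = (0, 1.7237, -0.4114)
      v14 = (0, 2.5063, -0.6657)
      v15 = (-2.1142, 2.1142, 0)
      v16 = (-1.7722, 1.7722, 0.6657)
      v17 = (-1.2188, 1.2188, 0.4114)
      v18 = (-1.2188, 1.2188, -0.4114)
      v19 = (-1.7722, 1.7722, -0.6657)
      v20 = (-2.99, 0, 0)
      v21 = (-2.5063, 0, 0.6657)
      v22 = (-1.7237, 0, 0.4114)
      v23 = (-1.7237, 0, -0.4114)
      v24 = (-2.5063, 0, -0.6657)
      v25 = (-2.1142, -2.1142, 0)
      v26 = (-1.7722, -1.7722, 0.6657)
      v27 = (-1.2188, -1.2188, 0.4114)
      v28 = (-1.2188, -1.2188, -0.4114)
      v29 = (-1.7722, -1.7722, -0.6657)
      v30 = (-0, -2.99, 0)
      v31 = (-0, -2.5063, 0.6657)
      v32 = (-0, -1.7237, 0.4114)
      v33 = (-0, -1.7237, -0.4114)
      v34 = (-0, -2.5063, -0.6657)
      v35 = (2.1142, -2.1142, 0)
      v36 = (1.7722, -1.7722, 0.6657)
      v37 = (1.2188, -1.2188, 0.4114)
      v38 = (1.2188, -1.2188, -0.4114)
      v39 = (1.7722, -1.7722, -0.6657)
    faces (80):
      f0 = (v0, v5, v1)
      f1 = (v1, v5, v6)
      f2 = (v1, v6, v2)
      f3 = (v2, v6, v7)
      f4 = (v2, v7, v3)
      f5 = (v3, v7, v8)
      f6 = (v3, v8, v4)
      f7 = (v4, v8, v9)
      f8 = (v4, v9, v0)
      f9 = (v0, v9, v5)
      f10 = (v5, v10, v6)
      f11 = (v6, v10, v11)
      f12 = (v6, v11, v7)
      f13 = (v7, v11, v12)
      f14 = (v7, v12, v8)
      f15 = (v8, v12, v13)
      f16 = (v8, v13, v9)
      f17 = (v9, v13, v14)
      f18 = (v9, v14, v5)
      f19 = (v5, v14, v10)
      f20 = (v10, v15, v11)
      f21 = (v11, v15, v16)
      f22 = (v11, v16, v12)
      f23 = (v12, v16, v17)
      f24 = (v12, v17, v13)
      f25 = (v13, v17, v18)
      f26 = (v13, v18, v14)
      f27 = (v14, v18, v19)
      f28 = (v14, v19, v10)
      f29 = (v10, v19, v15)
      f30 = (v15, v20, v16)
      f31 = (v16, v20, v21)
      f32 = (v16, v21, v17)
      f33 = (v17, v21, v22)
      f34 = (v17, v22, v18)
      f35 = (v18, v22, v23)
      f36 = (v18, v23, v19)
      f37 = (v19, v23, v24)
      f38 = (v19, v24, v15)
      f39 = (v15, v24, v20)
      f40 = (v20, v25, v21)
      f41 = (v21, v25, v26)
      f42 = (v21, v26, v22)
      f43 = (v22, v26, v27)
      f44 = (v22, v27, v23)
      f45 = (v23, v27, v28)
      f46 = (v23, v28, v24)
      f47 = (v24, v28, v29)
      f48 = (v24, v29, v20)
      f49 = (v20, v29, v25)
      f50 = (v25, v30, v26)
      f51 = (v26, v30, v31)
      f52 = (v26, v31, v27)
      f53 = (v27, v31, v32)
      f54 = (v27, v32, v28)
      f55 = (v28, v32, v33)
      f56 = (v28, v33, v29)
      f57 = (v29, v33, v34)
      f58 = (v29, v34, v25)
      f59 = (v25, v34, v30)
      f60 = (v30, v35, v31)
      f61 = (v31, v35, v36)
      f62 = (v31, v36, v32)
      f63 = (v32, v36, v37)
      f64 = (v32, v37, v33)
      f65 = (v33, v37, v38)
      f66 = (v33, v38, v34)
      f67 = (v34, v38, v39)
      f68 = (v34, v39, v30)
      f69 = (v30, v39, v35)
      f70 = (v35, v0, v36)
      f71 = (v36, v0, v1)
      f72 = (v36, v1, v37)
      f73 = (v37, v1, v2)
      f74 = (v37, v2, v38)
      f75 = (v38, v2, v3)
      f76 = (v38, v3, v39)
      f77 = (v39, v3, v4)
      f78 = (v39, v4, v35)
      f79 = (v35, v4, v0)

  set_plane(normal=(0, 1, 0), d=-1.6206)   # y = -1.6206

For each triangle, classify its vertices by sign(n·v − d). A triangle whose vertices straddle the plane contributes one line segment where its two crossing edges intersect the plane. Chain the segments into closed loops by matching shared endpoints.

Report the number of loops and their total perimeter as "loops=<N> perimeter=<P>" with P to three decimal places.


Straddling triangles (24 of 80):
  (v20,v25,v21) [+-+] → (-2.31867, -1.6206, 0)–(-2.20574, -1.6206, 0.15542)  len=0.1921
  (v21,v25,v26) [+--] → (-2.20574, -1.6206, 0.15542)–(-1.835, -1.6206, 0.6657)  len=0.6307
  (v21,v26,v22) [+-+] → (-1.835, -1.6206, 0.6657)–(-1.76805, -1.6206, 0.643946)  len=0.0704
  (v22,v26,v27) [+-+] → (-1.76805, -1.6206, 0.643946)–(-1.6206, -1.6206, 0.596036)  len=0.1550
  (v24,v28,v29) [++-] → (-1.6206, -1.6206, -0.596036)–(-1.835, -1.6206, -0.6657)  len=0.2254
  (v24,v29,v20) [+-+] → (-1.835, -1.6206, -0.6657)–(-1.87637, -1.6206, -0.608754)  len=0.0704
  (v20,v29,v25) [+--] → (-1.87637, -1.6206, -0.608754)–(-2.31867, -1.6206, 0)  len=0.7525
  (v26,v31,v27) [--+] → (-0.83844, -1.6206, 0.490761)–(-1.6206, -1.6206, 0.596036)  len=0.7892
  (v27,v31,v32) [+--] → (-0.83844, -1.6206, 0.490761)–(-0.248878, -1.6206, 0.4114)  len=0.5949
  (v27,v32,v28) [+-+] → (-0.248878, -1.6206, 0.4114)–(-0.248878, -1.6206, 0.243385)  len=0.1680
  (v28,v32,v33) [+--] → (-0.248878, -1.6206, 0.243385)–(-0.248878, -1.6206, -0.4114)  len=0.6548
  (v28,v33,v29) [+--] → (-0.248878, -1.6206, -0.4114)–(-1.6206, -1.6206, -0.596036)  len=1.3841
  (v32,v36,v37) [--+] → (1.6206, -1.6206, 0.596036)–(0.248878, -1.6206, 0.4114)  len=1.3841
  (v32,v37,v33) [-+-] → (0.248878, -1.6206, 0.4114)–(0.248878, -1.6206, -0.243385)  len=0.6548
  (v33,v37,v38) [-++] → (0.248878, -1.6206, -0.243385)–(0.248878, -1.6206, -0.4114)  len=0.1680
  (v33,v38,v34) [-+-] → (0.248878, -1.6206, -0.4114)–(0.83844, -1.6206, -0.490761)  len=0.5949
  (v34,v38,v39) [-+-] → (0.83844, -1.6206, -0.490761)–(1.6206, -1.6206, -0.596036)  len=0.7892
  (v35,v0,v36) [-+-] → (2.31867, -1.6206, 0)–(1.87637, -1.6206, 0.608754)  len=0.7525
  (v36,v0,v1) [-++] → (1.87637, -1.6206, 0.608754)–(1.835, -1.6206, 0.6657)  len=0.0704
  (v36,v1,v37) [-++] → (1.835, -1.6206, 0.6657)–(1.6206, -1.6206, 0.596036)  len=0.2254
  (v38,v3,v39) [++-] → (1.76805, -1.6206, -0.643946)–(1.6206, -1.6206, -0.596036)  len=0.1550
  (v39,v3,v4) [-++] → (1.76805, -1.6206, -0.643946)–(1.835, -1.6206, -0.6657)  len=0.0704
  (v39,v4,v35) [-+-] → (1.835, -1.6206, -0.6657)–(2.20574, -1.6206, -0.15542)  len=0.6307
  (v35,v4,v0) [-++] → (2.20574, -1.6206, -0.15542)–(2.31867, -1.6206, 0)  len=0.1921

Chained into 2 loop(s):
  loop 1: 12 segments, perimeter = 5.6876
  loop 2: 12 segments, perimeter = 5.6876
Total perimeter = 11.375

loops=2 perimeter=11.375


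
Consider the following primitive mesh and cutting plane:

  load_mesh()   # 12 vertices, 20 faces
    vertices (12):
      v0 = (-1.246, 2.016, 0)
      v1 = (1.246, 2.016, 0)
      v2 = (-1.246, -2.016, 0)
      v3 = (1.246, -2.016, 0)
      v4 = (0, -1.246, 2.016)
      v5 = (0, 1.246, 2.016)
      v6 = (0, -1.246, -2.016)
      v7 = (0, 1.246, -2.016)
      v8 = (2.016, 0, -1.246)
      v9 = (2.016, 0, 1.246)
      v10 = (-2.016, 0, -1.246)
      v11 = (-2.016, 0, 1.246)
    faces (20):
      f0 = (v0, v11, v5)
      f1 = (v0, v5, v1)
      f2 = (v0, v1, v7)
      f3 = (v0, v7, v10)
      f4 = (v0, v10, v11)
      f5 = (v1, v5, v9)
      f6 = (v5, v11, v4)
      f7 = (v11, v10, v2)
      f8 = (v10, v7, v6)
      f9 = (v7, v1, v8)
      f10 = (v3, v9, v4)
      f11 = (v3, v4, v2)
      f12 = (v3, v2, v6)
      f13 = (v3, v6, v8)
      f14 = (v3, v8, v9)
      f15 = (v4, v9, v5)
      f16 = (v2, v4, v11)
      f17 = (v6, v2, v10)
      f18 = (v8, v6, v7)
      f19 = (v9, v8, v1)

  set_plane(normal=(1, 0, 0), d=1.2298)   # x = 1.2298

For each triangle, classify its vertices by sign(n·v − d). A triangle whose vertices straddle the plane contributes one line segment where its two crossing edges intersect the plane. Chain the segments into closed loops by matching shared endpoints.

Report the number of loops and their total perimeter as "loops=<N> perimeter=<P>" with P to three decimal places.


loops=1 perimeter=10.655

Straddling triangles (10 of 20):
  (v0,v5,v1) [--+] → (1.2298, 2.00599, 0.0262112)–(1.2298, 2.016, 0)  len=0.0281
  (v0,v1,v7) [-+-] → (1.2298, 2.016, 0)–(1.2298, 2.00599, -0.0262112)  len=0.0281
  (v1,v5,v9) [+-+] → (1.2298, 2.00599, 0.0262112)–(1.2298, 0.485915, 1.54628)  len=2.1497
  (v7,v1,v8) [-++] → (1.2298, 2.00599, -0.0262112)–(1.2298, 0.485915, -1.54628)  len=2.1497
  (v3,v9,v4) [++-] → (1.2298, -0.485915, 1.54628)–(1.2298, -2.00599, 0.0262112)  len=2.1497
  (v3,v4,v2) [+--] → (1.2298, -2.00599, 0.0262112)–(1.2298, -2.016, 0)  len=0.0281
  (v3,v2,v6) [+--] → (1.2298, -2.016, 0)–(1.2298, -2.00599, -0.0262112)  len=0.0281
  (v3,v6,v8) [+-+] → (1.2298, -2.00599, -0.0262112)–(1.2298, -0.485915, -1.54628)  len=2.1497
  (v4,v9,v5) [-+-] → (1.2298, -0.485915, 1.54628)–(1.2298, 0.485915, 1.54628)  len=0.9718
  (v8,v6,v7) [+--] → (1.2298, -0.485915, -1.54628)–(1.2298, 0.485915, -1.54628)  len=0.9718

Chained into 1 loop(s):
  loop 1: 10 segments, perimeter = 10.6547
Total perimeter = 10.655


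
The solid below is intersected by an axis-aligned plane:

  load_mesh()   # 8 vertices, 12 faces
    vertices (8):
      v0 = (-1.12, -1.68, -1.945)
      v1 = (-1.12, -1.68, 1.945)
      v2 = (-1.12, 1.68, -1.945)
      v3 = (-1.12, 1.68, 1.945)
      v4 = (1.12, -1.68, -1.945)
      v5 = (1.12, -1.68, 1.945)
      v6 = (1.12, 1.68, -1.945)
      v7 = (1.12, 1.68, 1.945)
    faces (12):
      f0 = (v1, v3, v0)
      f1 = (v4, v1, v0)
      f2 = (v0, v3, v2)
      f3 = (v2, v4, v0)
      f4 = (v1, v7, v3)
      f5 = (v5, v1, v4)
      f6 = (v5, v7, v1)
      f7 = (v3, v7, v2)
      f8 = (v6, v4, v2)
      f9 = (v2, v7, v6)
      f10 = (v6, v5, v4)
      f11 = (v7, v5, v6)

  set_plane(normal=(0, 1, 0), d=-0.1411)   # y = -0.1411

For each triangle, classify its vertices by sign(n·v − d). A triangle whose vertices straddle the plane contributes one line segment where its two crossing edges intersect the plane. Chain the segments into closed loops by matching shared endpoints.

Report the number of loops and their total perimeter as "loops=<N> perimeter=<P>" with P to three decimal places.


Straddling triangles (8 of 12):
  (v1,v3,v0) [-+-] → (-1.12, -0.1411, 1.945)–(-1.12, -0.1411, -0.163357)  len=2.1084
  (v0,v3,v2) [-++] → (-1.12, -0.1411, -0.163357)–(-1.12, -0.1411, -1.945)  len=1.7816
  (v2,v4,v0) [+--] → (0.0940667, -0.1411, -1.945)–(-1.12, -0.1411, -1.945)  len=1.2141
  (v1,v7,v3) [-++] → (-0.0940667, -0.1411, 1.945)–(-1.12, -0.1411, 1.945)  len=1.0259
  (v5,v7,v1) [-+-] → (1.12, -0.1411, 1.945)–(-0.0940667, -0.1411, 1.945)  len=1.2141
  (v6,v4,v2) [+-+] → (1.12, -0.1411, -1.945)–(0.0940667, -0.1411, -1.945)  len=1.0259
  (v6,v5,v4) [+--] → (1.12, -0.1411, 0.163357)–(1.12, -0.1411, -1.945)  len=2.1084
  (v7,v5,v6) [+-+] → (1.12, -0.1411, 1.945)–(1.12, -0.1411, 0.163357)  len=1.7816

Chained into 1 loop(s):
  loop 1: 8 segments, perimeter = 12.2600
Total perimeter = 12.260

loops=1 perimeter=12.260


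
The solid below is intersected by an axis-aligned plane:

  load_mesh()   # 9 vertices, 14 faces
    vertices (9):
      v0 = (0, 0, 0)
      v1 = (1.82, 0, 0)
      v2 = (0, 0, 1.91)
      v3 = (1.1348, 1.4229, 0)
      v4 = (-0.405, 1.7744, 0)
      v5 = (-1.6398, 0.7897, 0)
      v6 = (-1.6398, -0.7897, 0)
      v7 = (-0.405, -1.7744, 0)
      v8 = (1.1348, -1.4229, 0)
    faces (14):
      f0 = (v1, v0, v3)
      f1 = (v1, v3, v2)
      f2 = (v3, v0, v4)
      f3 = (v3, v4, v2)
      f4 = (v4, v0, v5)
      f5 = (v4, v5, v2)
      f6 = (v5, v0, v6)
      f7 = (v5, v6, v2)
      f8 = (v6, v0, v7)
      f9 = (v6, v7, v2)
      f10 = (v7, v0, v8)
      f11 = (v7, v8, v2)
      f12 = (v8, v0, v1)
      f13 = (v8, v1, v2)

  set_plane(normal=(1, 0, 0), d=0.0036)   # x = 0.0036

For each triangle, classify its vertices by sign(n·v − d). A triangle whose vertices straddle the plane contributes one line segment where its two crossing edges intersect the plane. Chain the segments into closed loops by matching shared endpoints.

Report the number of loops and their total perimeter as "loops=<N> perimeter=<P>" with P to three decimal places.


Straddling triangles (8 of 14):
  (v1,v0,v3) [+-+] → (0.0036, 0, 0)–(0.0036, 0.00451396, 0)  len=0.0045
  (v1,v3,v2) [++-] → (0.0036, 0.00451396, 1.90394)–(0.0036, 0, 1.90622)  len=0.0051
  (v3,v0,v4) [+--] → (0.0036, 0.00451396, 0)–(0.0036, 1.68113, 0)  len=1.6766
  (v3,v4,v2) [+--] → (0.0036, 1.68113, 0)–(0.0036, 0.00451396, 1.90394)  len=2.5369
  (v7,v0,v8) [--+] → (0.0036, -0.00451396, 0)–(0.0036, -1.68113, 0)  len=1.6766
  (v7,v8,v2) [-+-] → (0.0036, -1.68113, 0)–(0.0036, -0.00451396, 1.90394)  len=2.5369
  (v8,v0,v1) [+-+] → (0.0036, -0.00451396, 0)–(0.0036, 0, 0)  len=0.0045
  (v8,v1,v2) [++-] → (0.0036, 0, 1.90622)–(0.0036, -0.00451396, 1.90394)  len=0.0051

Chained into 1 loop(s):
  loop 1: 8 segments, perimeter = 8.4462
Total perimeter = 8.446

loops=1 perimeter=8.446


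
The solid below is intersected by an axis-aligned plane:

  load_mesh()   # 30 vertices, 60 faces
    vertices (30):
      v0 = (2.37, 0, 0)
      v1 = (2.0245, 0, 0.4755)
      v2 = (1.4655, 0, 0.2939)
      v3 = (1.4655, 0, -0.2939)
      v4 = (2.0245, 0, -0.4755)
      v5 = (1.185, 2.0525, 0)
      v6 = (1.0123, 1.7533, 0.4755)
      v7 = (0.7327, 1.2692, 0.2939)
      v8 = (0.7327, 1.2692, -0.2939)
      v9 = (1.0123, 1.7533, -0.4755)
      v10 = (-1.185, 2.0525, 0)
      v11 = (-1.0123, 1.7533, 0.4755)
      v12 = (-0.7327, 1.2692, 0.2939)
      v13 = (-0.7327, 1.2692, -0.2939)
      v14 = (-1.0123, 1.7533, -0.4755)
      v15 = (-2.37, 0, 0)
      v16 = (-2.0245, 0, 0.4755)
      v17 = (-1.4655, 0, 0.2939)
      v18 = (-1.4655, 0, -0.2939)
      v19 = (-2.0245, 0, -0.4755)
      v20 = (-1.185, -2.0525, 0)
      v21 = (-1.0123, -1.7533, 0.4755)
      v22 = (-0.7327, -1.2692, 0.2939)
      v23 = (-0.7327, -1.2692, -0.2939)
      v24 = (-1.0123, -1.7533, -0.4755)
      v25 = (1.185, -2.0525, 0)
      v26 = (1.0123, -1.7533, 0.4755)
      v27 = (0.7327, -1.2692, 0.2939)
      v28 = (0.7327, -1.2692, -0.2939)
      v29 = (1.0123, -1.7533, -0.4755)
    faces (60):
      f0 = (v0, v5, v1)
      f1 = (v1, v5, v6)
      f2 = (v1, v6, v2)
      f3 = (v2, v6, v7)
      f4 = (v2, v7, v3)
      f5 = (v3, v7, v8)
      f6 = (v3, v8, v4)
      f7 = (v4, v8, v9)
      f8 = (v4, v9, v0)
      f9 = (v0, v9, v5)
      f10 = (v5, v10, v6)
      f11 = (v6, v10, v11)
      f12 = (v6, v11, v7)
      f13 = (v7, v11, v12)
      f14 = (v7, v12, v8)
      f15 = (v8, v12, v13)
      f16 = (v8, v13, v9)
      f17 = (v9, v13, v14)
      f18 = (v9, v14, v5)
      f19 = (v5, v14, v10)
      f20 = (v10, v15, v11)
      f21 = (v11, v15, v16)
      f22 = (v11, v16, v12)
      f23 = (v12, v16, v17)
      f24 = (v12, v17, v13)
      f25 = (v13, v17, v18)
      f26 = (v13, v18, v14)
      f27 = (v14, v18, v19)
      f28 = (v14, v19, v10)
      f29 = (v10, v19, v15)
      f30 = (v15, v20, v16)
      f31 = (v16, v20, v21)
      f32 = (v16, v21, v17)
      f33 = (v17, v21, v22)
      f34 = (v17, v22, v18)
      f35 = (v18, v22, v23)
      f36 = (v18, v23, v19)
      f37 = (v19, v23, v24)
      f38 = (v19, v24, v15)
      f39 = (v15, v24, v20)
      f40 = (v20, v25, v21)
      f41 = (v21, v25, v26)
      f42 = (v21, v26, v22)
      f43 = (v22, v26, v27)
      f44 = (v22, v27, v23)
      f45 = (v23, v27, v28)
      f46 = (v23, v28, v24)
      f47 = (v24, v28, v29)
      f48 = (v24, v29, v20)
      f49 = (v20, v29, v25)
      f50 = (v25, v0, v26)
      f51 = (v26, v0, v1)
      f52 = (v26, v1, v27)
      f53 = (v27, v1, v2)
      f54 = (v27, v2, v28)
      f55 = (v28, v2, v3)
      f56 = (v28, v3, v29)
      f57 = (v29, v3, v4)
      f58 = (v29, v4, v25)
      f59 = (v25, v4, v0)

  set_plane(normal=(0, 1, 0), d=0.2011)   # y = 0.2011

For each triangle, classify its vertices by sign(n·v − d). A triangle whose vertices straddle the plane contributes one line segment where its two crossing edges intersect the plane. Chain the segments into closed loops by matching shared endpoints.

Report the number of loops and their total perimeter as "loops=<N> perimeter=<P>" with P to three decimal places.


Straddling triangles (20 of 60):
  (v0,v5,v1) [-+-] → (2.2539, 0.2011, 0)–(1.94225, 0.2011, 0.428911)  len=0.5302
  (v1,v5,v6) [-++] → (1.94225, 0.2011, 0.428911)–(1.9084, 0.2011, 0.4755)  len=0.0576
  (v1,v6,v2) [-+-] → (1.9084, 0.2011, 0.4755)–(1.41352, 0.2011, 0.314729)  len=0.5203
  (v2,v6,v7) [-++] → (1.41352, 0.2011, 0.314729)–(1.34939, 0.2011, 0.2939)  len=0.0674
  (v2,v7,v3) [-+-] → (1.34939, 0.2011, 0.2939)–(1.34939, 0.2011, -0.200765)  len=0.4947
  (v3,v7,v8) [-++] → (1.34939, 0.2011, -0.200765)–(1.34939, 0.2011, -0.2939)  len=0.0931
  (v3,v8,v4) [-+-] → (1.34939, 0.2011, -0.2939)–(1.81982, 0.2011, -0.446726)  len=0.4946
  (v4,v8,v9) [-++] → (1.81982, 0.2011, -0.446726)–(1.9084, 0.2011, -0.4755)  len=0.0931
  (v4,v9,v0) [-+-] → (1.9084, 0.2011, -0.4755)–(2.21427, 0.2011, -0.0545389)  len=0.5204
  (v0,v9,v5) [-++] → (2.21427, 0.2011, -0.0545389)–(2.2539, 0.2011, 0)  len=0.0674
  (v10,v15,v11) [+-+] → (-2.2539, 0.2011, 0)–(-2.21427, 0.2011, 0.0545389)  len=0.0674
  (v11,v15,v16) [+--] → (-2.21427, 0.2011, 0.0545389)–(-1.9084, 0.2011, 0.4755)  len=0.5204
  (v11,v16,v12) [+-+] → (-1.9084, 0.2011, 0.4755)–(-1.81982, 0.2011, 0.446726)  len=0.0931
  (v12,v16,v17) [+--] → (-1.81982, 0.2011, 0.446726)–(-1.34939, 0.2011, 0.2939)  len=0.4946
  (v12,v17,v13) [+-+] → (-1.34939, 0.2011, 0.2939)–(-1.34939, 0.2011, 0.200765)  len=0.0931
  (v13,v17,v18) [+--] → (-1.34939, 0.2011, 0.200765)–(-1.34939, 0.2011, -0.2939)  len=0.4947
  (v13,v18,v14) [+-+] → (-1.34939, 0.2011, -0.2939)–(-1.41352, 0.2011, -0.314729)  len=0.0674
  (v14,v18,v19) [+--] → (-1.41352, 0.2011, -0.314729)–(-1.9084, 0.2011, -0.4755)  len=0.5203
  (v14,v19,v10) [+-+] → (-1.9084, 0.2011, -0.4755)–(-1.94225, 0.2011, -0.428911)  len=0.0576
  (v10,v19,v15) [+--] → (-1.94225, 0.2011, -0.428911)–(-2.2539, 0.2011, 0)  len=0.5302

Chained into 2 loop(s):
  loop 1: 10 segments, perimeter = 2.9389
  loop 2: 10 segments, perimeter = 2.9389
Total perimeter = 5.878

loops=2 perimeter=5.878
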